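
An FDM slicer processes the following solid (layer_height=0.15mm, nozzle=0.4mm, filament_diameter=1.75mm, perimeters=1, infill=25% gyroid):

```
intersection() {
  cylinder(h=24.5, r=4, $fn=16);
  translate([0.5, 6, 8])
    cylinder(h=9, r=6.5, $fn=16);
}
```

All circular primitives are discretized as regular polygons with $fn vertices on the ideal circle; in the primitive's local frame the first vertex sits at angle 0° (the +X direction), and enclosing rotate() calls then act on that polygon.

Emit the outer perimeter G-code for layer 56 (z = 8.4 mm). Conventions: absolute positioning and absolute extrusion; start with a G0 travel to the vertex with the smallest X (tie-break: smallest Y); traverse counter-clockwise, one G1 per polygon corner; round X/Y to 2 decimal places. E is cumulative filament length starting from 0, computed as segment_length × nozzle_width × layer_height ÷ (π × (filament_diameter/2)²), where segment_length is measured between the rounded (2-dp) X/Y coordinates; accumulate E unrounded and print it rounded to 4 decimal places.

At z = 8.4 mm: the cylinder: section is a regular 16-gon, circumradius r=4; the cylinder at (0.5, 6): section is a regular 16-gon, circumradius r=6.5; Taking the intersection: the r=6.5 cylinder at (0.5, 6) partially overlaps the r=4 cylinder; clipping to the common part keeps 24.27 mm² — 1 connected region. The outline is a single polygon with 12 vertices. Extrusion per mm of travel: 0.4 × 0.15 / (π × 0.875²) = 0.024945. Accumulating E over each segment gives final E = 0.4732.

G0 X-3.76 Y1.18 Z8.40
G1 X-1.99 Y-0.01 E0.0532
G1 X0.50 Y-0.50 E0.1165
G1 X2.99 Y-0.01 E0.1798
G1 X3.88 Y0.59 E0.2066
G1 X3.70 Y1.53 E0.2305
G1 X2.83 Y2.83 E0.2695
G1 X1.53 Y3.70 E0.3085
G1 X0.00 Y4.00 E0.3474
G1 X-1.53 Y3.70 E0.3863
G1 X-2.83 Y2.83 E0.4253
G1 X-3.70 Y1.53 E0.4643
G1 X-3.76 Y1.18 E0.4732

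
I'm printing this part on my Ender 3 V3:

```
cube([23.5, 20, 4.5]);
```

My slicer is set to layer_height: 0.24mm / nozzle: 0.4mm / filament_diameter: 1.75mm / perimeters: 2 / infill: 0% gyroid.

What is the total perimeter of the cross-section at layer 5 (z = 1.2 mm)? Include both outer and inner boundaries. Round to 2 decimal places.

At z = 1.2 mm: the 23.5×20 cube contributes its full rectangle (perimeter 87.00 mm). Overall, the cross-section is a single solid region. Total boundary length (outer) = 87.00 mm.

87.00 mm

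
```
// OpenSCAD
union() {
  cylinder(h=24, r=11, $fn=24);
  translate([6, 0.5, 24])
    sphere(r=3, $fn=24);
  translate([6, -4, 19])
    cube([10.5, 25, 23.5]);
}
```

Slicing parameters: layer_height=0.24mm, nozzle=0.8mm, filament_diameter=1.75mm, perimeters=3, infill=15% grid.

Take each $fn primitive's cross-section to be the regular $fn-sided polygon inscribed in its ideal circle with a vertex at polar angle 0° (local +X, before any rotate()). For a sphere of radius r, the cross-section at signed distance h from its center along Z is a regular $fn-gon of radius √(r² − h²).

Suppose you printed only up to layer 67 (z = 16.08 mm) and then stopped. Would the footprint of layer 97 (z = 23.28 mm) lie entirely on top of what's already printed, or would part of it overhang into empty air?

Compare the two slices. At z = 16.08: the cylinder: section is a regular 24-gon, circumradius r=11 (area = (24/2)·11.000²·sin(360°/24) = 375.81 mm²); the sphere at (6, 0.5) is not intersected at this z (|z−center|=7.920 > r=3); the cube at (6, -4) is not intersected at this z (z outside [19, 42.5]); Taking the union: only the r=11 cylinder is present, so the union is just that shape — area = 375.81 mm². At z = 23.28: the r=11 cylinder contributes a regular 24-gon of circumradius 11 (area = (24/2)·11.000²·sin(360°/24) = 375.81 mm²); the r=3 sphere at (6, 0.5) slices to a regular 24-gon of circumradius 2.912 (√(r²−h²) with h=0.72 from center) (area = (24/2)·2.912²·sin(360°/24) = 26.34 mm²); the cube at (6, -4) is present — its section is the full 10.5×25 rectangle (area 262.50 mm²); Merging all regions: the regions partially overlap — summed areas 664.65 mm² minus the doubly-counted overlap 76.87 mm² gives 587.78 mm² — area = 587.78 mm². Checking containment: at z = 23.28 the cross-section extends beyond the z = 16.08 cross-section by about 211.97 mm².

part overhangs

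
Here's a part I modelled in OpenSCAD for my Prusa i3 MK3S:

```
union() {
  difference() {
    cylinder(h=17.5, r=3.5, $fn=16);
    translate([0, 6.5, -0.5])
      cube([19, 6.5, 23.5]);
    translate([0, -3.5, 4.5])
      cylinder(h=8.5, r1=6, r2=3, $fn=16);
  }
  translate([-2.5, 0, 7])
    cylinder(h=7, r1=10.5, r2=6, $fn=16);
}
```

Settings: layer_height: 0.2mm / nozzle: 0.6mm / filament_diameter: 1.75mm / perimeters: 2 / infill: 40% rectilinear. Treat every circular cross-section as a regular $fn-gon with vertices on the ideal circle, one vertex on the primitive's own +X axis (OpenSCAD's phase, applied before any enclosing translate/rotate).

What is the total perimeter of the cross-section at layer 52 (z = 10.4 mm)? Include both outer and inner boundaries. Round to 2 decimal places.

At z = 10.4 mm: the r=3.5 cylinder contributes a regular 16-gon of circumradius 3.5 (perimeter = 2·16·3.500·sin(180°/16) = 21.85 mm); the cube at (0, 6.5) is present — its section is the full 19×6.5 rectangle (perimeter 51.00 mm); the cone at (0, -3.5) contributes a regular 16-gon of circumradius 3.918 (interpolated between r1=6 and r2=3 at t=0.694) (perimeter = 2·16·3.918·sin(180°/16) = 24.46 mm); After the difference (first − rest): starting from the r=3.5 cylinder, the 19×6.5 cube at (0, 6.5) misses the remaining region (no effect); the cone at (0, -3.5) partially overlaps it — only the 17.43 mm² overlap (of its 46.99 mm²) is removed, clipping the outline — boundary = 21.44 mm; the cone at (-2.5, 0): at t=0.486 of its height the radius interpolates to r₁+(r₂−r₁)t = 8.314, giving a regular 16-gon of that circumradius (perimeter = 2·16·8.314·sin(180°/16) = 51.91 mm); Taking the union: that combined region lies entirely inside the cone at (-2.5, 0), so the union is just the cone at (-2.5, 0) — boundary = 51.91 mm. Overall, the cross-section is a single solid region. Total boundary length (outer) = 51.91 mm.

51.91 mm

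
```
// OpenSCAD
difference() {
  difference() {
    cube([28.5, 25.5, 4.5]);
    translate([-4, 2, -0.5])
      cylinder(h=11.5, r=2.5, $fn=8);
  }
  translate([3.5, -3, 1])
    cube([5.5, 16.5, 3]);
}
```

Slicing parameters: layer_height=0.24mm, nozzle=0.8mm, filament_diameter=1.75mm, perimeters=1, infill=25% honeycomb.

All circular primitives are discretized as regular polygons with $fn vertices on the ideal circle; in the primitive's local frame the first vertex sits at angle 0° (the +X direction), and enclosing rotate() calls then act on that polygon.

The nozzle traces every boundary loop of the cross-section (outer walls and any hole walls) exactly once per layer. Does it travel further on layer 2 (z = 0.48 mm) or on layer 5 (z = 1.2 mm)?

Layer 2 (z = 0.48): the cube (footprint 28.5×25.5) is included at this height (perimeter 108.00 mm); the cylinder at (-4, 2): section is a regular 8-gon, circumradius r=2.5 (perimeter = 2·8·2.500·sin(180°/8) = 15.31 mm); After the difference (first − rest): starting from the 28.5×25.5 cube, the r=2.5 cylinder at (-4, 2) misses the remaining region (no effect) — boundary = 108.00 mm; the cube at (3.5, -3) does not reach this height (z outside [1, 4]); Taking the first minus the rest: none of the subtracted shapes is present at this height, so the result so far is unchanged — boundary = 108.00 mm. So its perimeter = 108.00 mm. Layer 5 (z = 1.2): the cube (footprint 28.5×25.5) is included at this height (perimeter 108.00 mm); the r=2.5 cylinder at (-4, 2) gives a regular 8-gon of circumradius 2.5 (constant along its height) (perimeter = 2·8·2.500·sin(180°/8) = 15.31 mm); Subtracting the remaining from the first: starting from the 28.5×25.5 cube, the r=2.5 cylinder at (-4, 2) misses the remaining region (no effect) — boundary = 108.00 mm; the cube at (3.5, -3) (footprint 5.5×16.5) is included at this height (perimeter 44.00 mm); After the difference (first − rest): starting from the result so far, the 5.5×16.5 cube at (3.5, -3) partially overlaps it — only the 74.25 mm² overlap (of its 90.75 mm²) is removed, clipping the outline — boundary = 135.00 mm. So its perimeter = 135.00 mm. Layer 5 is larger (135.00 vs 108.00 mm).

layer 5 (z = 1.2 mm)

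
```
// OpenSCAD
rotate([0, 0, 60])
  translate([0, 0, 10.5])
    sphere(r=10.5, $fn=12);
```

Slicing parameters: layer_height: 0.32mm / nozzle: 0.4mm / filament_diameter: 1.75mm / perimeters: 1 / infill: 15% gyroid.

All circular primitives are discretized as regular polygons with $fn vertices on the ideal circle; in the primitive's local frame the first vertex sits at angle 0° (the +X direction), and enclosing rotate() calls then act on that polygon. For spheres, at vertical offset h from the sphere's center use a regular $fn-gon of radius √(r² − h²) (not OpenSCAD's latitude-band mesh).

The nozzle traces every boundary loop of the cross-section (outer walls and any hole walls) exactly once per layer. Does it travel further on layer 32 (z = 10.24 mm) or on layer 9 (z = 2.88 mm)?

layer 32 (z = 10.24 mm)

Layer 32 (z = 10.24): the r=10.5 sphere contributes a regular 12-gon of circumradius √(10.5²−0.26²) = 10.497 (perimeter = 2·12·10.497·sin(180°/12) = 65.20 mm); (rotated 60° about Z; rotation is an isometry so areas/perimeters/island counts are preserved). So its perimeter = 65.20 mm. Layer 9 (z = 2.88): the r=10.5 sphere contributes a regular 12-gon of circumradius √(10.5²−7.62²) = 7.224 (perimeter = 2·12·7.224·sin(180°/12) = 44.87 mm); (rotated 60° about Z; rotation is an isometry so areas/perimeters/island counts are preserved). So its perimeter = 44.87 mm. Layer 32 is larger (65.20 vs 44.87 mm).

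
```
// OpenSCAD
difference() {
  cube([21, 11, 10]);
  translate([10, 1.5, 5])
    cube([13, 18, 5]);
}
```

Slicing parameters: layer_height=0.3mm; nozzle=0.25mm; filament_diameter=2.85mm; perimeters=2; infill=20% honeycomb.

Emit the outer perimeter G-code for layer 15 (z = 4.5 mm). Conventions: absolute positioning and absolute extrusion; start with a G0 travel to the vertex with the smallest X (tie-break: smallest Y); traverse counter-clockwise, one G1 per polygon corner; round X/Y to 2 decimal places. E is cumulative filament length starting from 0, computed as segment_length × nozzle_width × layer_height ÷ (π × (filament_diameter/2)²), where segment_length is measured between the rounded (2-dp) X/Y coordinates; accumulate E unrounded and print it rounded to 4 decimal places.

At z = 4.5 mm: the cube (footprint 21×11) is included at this height; the cube at (10, 1.5) does not reach this height (z outside [5, 10]); Taking the first minus the rest: none of the subtracted shapes is present at this height, so the 21×11 cube is unchanged — 1 connected region. The outline is a single polygon with 4 vertices. Extrusion per mm of travel: 0.25 × 0.3 / (π × 1.425²) = 0.011757. Accumulating E over each segment gives final E = 0.7524.

G0 X0.00 Y0.00 Z4.50
G1 X21.00 Y0.00 E0.2469
G1 X21.00 Y11.00 E0.3762
G1 X0.00 Y11.00 E0.6231
G1 X0.00 Y0.00 E0.7524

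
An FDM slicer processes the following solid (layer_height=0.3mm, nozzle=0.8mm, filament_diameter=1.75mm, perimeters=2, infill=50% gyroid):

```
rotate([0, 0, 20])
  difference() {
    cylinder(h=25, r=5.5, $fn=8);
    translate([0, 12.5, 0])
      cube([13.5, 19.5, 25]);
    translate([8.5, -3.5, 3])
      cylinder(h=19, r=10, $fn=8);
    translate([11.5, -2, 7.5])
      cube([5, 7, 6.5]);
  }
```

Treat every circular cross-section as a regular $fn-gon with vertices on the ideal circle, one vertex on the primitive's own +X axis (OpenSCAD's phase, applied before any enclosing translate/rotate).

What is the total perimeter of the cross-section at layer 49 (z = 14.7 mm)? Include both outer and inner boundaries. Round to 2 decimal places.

At z = 14.7 mm: the r=5.5 cylinder contributes a regular 8-gon of circumradius 5.5 (perimeter = 2·8·5.500·sin(180°/8) = 33.68 mm); the cube at (0, 12.5) (footprint 13.5×19.5) is included at this height (perimeter 66.00 mm); the r=10 cylinder at (8.5, -3.5) contributes a regular 8-gon of circumradius 10 (perimeter = 2·8·10.000·sin(180°/8) = 61.23 mm); the cube at (11.5, -2) does not reach this height (z outside [7.5, 14]); Taking the first minus the rest: starting from the r=5.5 cylinder, the 13.5×19.5 cube at (0, 12.5) misses the remaining region (no effect); the r=10 cylinder at (8.5, -3.5) partially overlaps it — only the 41.68 mm² overlap (of its 282.84 mm²) is removed, clipping the outline — boundary = 30.46 mm; (whole slice rotated 20° about Z — lengths, areas and connectivity unchanged). Overall, the cross-section is a single solid region. Total boundary length (outer) = 30.46 mm.

30.46 mm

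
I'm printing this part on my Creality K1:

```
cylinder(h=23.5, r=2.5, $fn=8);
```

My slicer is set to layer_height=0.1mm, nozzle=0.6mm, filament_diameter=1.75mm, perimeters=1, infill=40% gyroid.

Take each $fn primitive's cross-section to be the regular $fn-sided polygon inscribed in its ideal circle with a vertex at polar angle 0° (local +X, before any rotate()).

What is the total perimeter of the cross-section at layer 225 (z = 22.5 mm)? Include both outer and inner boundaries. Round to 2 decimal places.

15.31 mm

At z = 22.5 mm: the cylinder: section is a regular 8-gon, circumradius r=2.5 (perimeter = 2·8·2.500·sin(180°/8) = 15.31 mm). Overall, the cross-section is a single solid region. Total boundary length (outer) = 15.31 mm.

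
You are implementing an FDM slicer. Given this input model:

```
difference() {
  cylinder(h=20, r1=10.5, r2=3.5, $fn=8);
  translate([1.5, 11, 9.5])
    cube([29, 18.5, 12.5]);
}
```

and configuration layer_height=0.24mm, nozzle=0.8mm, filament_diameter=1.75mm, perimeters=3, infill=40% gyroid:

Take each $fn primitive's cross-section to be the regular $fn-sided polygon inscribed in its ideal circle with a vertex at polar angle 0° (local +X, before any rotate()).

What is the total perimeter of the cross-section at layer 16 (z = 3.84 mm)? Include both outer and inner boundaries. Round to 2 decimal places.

At z = 3.84 mm: the cone (r1=10.5→r2=3.5) has section circumradius 9.156 here — a regular 8-gon (perimeter = 2·8·9.156·sin(180°/8) = 56.06 mm); the cube at (1.5, 11) is absent (z outside [9.5, 22]); Subtracting the remaining from the first: none of the subtracted shapes is present at this height, so the cone is unchanged — boundary = 56.06 mm. Overall, the cross-section is a single solid region. Total boundary length (outer) = 56.06 mm.

56.06 mm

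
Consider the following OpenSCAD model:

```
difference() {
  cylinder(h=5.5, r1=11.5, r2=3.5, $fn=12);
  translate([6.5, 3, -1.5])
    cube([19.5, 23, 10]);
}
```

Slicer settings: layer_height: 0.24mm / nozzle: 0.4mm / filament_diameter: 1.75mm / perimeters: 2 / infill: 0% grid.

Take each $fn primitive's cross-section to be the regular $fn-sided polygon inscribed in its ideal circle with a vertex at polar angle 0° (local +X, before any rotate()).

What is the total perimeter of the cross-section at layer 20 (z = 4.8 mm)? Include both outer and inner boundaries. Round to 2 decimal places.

28.07 mm

At z = 4.8 mm: the cone contributes a regular 12-gon of circumradius 4.518 (interpolated between r1=11.5 and r2=3.5 at t=0.873) (perimeter = 2·12·4.518·sin(180°/12) = 28.07 mm); the cube at (6.5, 3) (footprint 19.5×23) is included at this height (perimeter 85.00 mm); Subtracting the remaining from the first: starting from the cone, the 19.5×23 cube at (6.5, 3) misses the remaining region (no effect) — boundary = 28.07 mm. Overall, the cross-section is a single solid region. Total boundary length (outer) = 28.07 mm.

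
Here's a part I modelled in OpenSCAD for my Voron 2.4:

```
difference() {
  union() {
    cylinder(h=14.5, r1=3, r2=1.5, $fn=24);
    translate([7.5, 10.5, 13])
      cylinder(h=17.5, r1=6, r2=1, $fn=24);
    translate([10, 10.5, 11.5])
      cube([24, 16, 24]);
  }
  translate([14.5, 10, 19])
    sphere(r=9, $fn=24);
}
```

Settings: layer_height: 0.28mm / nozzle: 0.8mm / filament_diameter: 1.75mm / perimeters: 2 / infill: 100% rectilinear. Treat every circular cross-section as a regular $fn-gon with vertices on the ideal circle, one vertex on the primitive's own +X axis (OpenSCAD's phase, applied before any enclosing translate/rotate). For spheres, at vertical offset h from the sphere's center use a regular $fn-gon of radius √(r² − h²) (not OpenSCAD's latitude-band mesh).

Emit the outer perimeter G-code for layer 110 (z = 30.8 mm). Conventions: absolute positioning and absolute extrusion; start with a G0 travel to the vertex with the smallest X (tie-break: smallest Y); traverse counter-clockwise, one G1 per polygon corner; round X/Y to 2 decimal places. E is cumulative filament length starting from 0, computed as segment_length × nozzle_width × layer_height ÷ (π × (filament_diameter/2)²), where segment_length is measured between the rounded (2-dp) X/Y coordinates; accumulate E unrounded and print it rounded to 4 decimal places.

At z = 30.8 mm: the cone is not intersected at this z (z outside [0, 14.5]); the cone at (7.5, 10.5) is not intersected at this z (z outside [13, 30.5]); the cube at (10, 10.5) (footprint 24×16) is included at this height; Combining (union): only the 24×16 cube at (10, 10.5) is present, so the union is just that shape — 1 connected region; the sphere at (14.5, 10) does not reach this height (|z−center|=11.800 > r=9); Taking the first minus the rest: none of the subtracted shapes is present at this height, so the result so far is unchanged — 1 connected region. The outline is a single polygon with 4 vertices. Extrusion per mm of travel: 0.8 × 0.28 / (π × 0.875²) = 0.093128. Accumulating E over each segment gives final E = 7.4503.

G0 X10.00 Y10.50 Z30.80
G1 X34.00 Y10.50 E2.2351
G1 X34.00 Y26.50 E3.7251
G1 X10.00 Y26.50 E5.9602
G1 X10.00 Y10.50 E7.4503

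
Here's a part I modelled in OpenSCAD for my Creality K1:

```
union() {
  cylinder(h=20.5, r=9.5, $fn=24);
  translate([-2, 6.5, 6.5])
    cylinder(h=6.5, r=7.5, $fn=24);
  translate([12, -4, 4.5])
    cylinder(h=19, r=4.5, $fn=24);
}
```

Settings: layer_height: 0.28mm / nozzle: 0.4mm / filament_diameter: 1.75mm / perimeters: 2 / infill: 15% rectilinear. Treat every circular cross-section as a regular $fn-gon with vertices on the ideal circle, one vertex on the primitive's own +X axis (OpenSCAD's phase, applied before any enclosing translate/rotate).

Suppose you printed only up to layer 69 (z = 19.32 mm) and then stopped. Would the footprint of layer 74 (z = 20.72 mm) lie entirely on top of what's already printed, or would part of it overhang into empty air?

entirely on top

Compare the two slices. At z = 19.32: the r=9.5 cylinder gives a regular 24-gon of circumradius 9.5 (constant along its height) (area = (24/2)·9.500²·sin(360°/24) = 280.30 mm²); the cylinder at (-2, 6.5) does not reach this height (z outside [6.5, 13]); the r=4.5 cylinder at (12, -4) gives a regular 24-gon of circumradius 4.5 (constant along its height) (area = (24/2)·4.500²·sin(360°/24) = 62.89 mm²); Merging all regions: the regions partially overlap — summed areas 343.19 mm² minus the doubly-counted overlap 4.60 mm² gives 338.59 mm² — area = 338.59 mm². At z = 20.72: the cylinder is absent (z outside [0, 20.5]); the cylinder at (-2, 6.5) does not reach this height (z outside [6.5, 13]); the r=4.5 cylinder at (12, -4) contributes a regular 24-gon of circumradius 4.5 (area = (24/2)·4.500²·sin(360°/24) = 62.89 mm²); Taking the union: only the r=4.5 cylinder at (12, -4) is present, so the union is just that shape — area = 62.89 mm². Checking containment: the cross-section at z = 20.72 is a subset of the cross-section at z = 19.32.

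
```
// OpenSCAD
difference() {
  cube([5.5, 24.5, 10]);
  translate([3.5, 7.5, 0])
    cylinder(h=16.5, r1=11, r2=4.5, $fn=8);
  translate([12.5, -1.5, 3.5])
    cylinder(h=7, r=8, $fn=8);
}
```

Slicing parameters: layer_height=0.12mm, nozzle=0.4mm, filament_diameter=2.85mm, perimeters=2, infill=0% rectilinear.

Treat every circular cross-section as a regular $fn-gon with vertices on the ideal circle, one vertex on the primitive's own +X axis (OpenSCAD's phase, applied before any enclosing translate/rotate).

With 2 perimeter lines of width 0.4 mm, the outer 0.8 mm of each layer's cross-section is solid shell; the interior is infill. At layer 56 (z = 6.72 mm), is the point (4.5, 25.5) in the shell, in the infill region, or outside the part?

At z = 6.72 mm: the 5.5×24.5 cube contributes its full rectangle; the cone at (3.5, 7.5): at t=0.407 of its height the radius interpolates to r₁+(r₂−r₁)t = 8.353, giving a regular 8-gon of that circumradius; the r=8 cylinder at (12.5, -1.5) gives a regular 8-gon of circumradius 8 (constant along its height); Subtracting the remaining from the first: starting from the 5.5×24.5 cube, the cone at (3.5, 7.5) partially overlaps it — only the 83.39 mm² overlap (of its 197.33 mm²) is removed, clipping the outline; the r=8 cylinder at (12.5, -1.5) misses the remaining region (no effect) — 2 connected regions. Overall, the cross-section has 2 separate islands. The nearest boundary edge runs (0.00, 24.50)→(5.50, 24.50); distance from the point to it = 1.00 mm. The point is not inside any of the regions above, so it lies outside the cross-section (1.00 mm from the nearest boundary).

outside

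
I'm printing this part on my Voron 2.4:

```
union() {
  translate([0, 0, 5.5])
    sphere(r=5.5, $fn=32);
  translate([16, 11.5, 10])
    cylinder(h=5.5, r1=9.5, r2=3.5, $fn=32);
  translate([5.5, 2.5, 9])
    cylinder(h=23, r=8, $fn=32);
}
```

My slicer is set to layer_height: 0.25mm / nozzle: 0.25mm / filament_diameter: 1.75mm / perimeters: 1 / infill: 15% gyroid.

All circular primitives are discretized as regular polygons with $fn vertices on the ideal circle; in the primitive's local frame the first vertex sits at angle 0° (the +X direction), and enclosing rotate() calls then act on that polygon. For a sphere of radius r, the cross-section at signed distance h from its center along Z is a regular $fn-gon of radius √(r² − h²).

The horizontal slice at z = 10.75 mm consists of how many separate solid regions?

1

At z = 10.75 mm: the sphere: section is a regular 32-gon, circumradius = √(r²−h²) = √(5.5²−5.25²) = 1.639; the cone at (16, 11.5) contributes a regular 32-gon of circumradius 8.682 (interpolated between r1=9.5 and r2=3.5 at t=0.136); the r=8 cylinder at (5.5, 2.5) contributes a regular 32-gon of circumradius 8; Merging all regions: the regions partially overlap (shared area 25.91 mm²), so overlapping operands fuse into one piece — 1 connected region. The result has 1 disconnected region.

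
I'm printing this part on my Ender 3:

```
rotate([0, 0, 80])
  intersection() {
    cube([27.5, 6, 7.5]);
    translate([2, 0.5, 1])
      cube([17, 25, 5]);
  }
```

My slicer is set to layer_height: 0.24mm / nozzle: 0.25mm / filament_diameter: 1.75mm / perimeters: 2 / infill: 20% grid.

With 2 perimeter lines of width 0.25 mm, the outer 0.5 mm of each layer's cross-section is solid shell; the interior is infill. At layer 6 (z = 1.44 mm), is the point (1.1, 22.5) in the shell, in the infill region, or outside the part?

At z = 1.44 mm: the cube is present — its section is the full 27.5×6 rectangle; the cube at (2, 0.5) (footprint 17×25) is included at this height; After intersecting: the 17×25 cube at (2, 0.5) partially overlaps the 27.5×6 cube; clipping to the common part keeps 93.50 mm² — 1 connected region; (rotated 80° about Z; rotation is an isometry so areas/perimeters/island counts are preserved). Overall, the cross-section is a single solid region. Undo the 80° rotation: the query point maps to (22.349, 2.824) in the un-rotated model frame. The nearest boundary edge runs (19.00, 6.00)→(19.00, 0.50); distance from the point to it = 3.35 mm. The point is not inside any of the regions above, so it lies outside the cross-section (3.35 mm from the nearest boundary).

outside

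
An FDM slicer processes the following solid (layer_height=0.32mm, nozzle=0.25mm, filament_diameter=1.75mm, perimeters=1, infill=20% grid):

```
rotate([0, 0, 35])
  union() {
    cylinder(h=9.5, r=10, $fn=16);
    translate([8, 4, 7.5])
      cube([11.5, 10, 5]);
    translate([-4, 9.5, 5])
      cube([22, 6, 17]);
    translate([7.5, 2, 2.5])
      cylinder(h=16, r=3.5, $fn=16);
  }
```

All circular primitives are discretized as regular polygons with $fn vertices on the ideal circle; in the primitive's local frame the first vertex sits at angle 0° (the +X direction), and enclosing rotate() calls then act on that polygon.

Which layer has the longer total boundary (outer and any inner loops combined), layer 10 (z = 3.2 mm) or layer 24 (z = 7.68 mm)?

layer 24 (z = 7.68 mm)

Layer 10 (z = 3.2): the r=10 cylinder contributes a regular 16-gon of circumradius 10 (perimeter = 2·16·10.000·sin(180°/16) = 62.43 mm); the cube at (8, 4) is absent (z outside [7.5, 12.5]); the cube at (-4, 9.5) does not reach this height (z outside [5, 22]); the r=3.5 cylinder at (7.5, 2) gives a regular 16-gon of circumradius 3.5 (constant along its height) (perimeter = 2·16·3.500·sin(180°/16) = 21.85 mm); Merging all regions: the regions partially overlap (shared area 31.58 mm²), so the edge portions inside another operand are dropped and the merged outline is re-measured after clipping — boundary = 63.71 mm; (rotated 35° about Z; rotation is an isometry so areas/perimeters/island counts are preserved). So its perimeter = 63.71 mm. Layer 24 (z = 7.68): the r=10 cylinder gives a regular 16-gon of circumradius 10 (constant along its height) (perimeter = 2·16·10.000·sin(180°/16) = 62.43 mm); the 11.5×10 cube at (8, 4) contributes its full rectangle (perimeter 43.00 mm); the 22×6 cube at (-4, 9.5) contributes its full rectangle (perimeter 56.00 mm); the cylinder at (7.5, 2): section is a regular 16-gon, circumradius r=3.5 (perimeter = 2·16·3.500·sin(180°/16) = 21.85 mm); Merging all regions: the regions partially overlap (shared area 80.02 mm²), so the edge portions inside another operand are dropped and the merged outline is re-measured after clipping — boundary (outer + 1 inner loop) = 116.62 mm; (rotated 35° about Z; rotation is an isometry so areas/perimeters/island counts are preserved). So its perimeter = 116.62 mm. Layer 24 is larger (116.62 vs 63.71 mm).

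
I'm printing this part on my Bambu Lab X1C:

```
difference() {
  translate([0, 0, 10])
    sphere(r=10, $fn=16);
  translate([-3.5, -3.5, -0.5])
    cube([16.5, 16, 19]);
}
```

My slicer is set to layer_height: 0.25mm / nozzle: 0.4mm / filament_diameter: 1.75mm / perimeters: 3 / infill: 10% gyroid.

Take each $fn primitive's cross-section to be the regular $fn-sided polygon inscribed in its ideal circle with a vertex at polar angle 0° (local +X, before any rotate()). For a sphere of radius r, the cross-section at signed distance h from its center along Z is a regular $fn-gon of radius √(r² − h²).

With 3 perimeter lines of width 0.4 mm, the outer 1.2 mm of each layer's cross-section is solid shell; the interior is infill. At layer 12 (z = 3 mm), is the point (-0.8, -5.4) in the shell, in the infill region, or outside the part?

infill

At z = 3 mm: the r=10 sphere contributes a regular 16-gon of circumradius √(10²−7²) = 7.141; the cube at (-3.5, -3.5) (footprint 16.5×16) is included at this height; After the difference (first − rest): starting from the r=10 sphere, the 16.5×16 cube at (-3.5, -3.5) partially overlaps it — only the 98.56 mm² overlap (of its 264.00 mm²) is removed, clipping the outline — 1 connected region. Overall, the cross-section is a single solid region. The nearest boundary edge runs (-0.00, -7.14)→(-2.73, -6.60); distance from the point to it = 1.55 mm. The point is inside the cross-section and 1.55 mm from the nearest boundary — more than the 1.2 mm shell width (3 × 0.4), so it's in the infill interior.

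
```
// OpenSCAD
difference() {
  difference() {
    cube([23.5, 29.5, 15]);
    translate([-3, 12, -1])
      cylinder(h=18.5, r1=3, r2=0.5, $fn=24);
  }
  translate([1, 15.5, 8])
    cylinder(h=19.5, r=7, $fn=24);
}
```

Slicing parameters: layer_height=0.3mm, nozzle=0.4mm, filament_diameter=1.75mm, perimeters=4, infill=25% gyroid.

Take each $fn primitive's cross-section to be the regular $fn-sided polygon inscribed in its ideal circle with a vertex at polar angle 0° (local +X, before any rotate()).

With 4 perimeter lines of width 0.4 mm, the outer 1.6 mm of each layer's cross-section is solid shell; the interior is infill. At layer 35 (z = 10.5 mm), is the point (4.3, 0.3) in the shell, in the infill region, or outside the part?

shell

At z = 10.5 mm: the cube (footprint 23.5×29.5) is included at this height; the cone at (-3, 12) (r1=3→r2=0.5) has section circumradius 1.446 here — a regular 24-gon; Taking the first minus the rest: starting from the 23.5×29.5 cube, the cone at (-3, 12) misses the remaining region (no effect) — 1 connected region; the cylinder at (1, 15.5): section is a regular 24-gon, circumradius r=7; After the difference (first − rest): starting from that combined region, the r=7 cylinder at (1, 15.5) partially overlaps it — only the 89.96 mm² overlap (of its 152.19 mm²) is removed, clipping the outline — 1 connected region. Overall, the cross-section is a single solid region. The nearest boundary edge runs (23.50, 0.00)→(0.00, 0.00); distance from the point to it = 0.30 mm. The point is inside the cross-section, 0.30 mm from the nearest boundary — within the 1.6 mm shell band (4 × 0.4).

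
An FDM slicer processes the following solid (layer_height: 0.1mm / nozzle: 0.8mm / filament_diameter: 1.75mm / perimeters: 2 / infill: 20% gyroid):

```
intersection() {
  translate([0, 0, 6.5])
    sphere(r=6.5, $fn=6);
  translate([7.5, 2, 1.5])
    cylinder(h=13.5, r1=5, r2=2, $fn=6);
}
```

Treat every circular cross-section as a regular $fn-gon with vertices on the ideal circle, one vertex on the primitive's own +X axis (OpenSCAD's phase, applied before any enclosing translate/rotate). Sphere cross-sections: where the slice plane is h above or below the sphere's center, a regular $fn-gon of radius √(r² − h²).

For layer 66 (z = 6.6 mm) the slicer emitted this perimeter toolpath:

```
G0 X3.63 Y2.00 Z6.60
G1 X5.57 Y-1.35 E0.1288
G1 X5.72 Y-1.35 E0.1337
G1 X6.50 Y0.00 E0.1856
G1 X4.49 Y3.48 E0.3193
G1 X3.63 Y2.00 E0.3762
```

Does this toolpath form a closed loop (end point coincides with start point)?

Start point (G0): (3.63, 2.00). End point (last G1): the path returns to the start — closed.

yes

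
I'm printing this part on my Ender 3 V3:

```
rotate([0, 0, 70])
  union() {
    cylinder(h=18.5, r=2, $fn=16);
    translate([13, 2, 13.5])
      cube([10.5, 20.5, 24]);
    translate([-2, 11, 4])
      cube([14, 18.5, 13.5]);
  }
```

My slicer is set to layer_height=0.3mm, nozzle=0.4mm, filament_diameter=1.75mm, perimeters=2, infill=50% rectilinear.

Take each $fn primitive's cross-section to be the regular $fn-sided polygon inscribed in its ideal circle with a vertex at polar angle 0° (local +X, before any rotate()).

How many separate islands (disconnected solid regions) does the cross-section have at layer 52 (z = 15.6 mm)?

3

At z = 15.6 mm: the r=2 cylinder contributes a regular 16-gon of circumradius 2; the cube at (13, 2) is present — its section is the full 10.5×20.5 rectangle; the cube at (-2, 11) is present — its section is the full 14×18.5 rectangle; Combining (union): the 3 present regions are separate (no shared area or edge), so areas and boundary lengths simply add and each stays a separate island — 3 connected regions; (whole slice rotated 70° about Z — lengths, areas and connectivity unchanged). Overall, the cross-section has 3 separate islands. Island count = 3.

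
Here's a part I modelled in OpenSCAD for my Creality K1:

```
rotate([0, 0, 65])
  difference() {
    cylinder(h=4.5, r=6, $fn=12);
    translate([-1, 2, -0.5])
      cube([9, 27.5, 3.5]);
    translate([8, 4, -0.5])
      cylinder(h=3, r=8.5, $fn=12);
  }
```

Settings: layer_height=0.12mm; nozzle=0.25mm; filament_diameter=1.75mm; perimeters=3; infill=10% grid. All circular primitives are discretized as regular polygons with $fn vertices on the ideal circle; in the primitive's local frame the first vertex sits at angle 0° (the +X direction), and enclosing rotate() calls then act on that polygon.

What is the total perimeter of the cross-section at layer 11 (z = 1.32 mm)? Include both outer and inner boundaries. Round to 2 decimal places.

35.36 mm

At z = 1.32 mm: the cylinder: section is a regular 12-gon, circumradius r=6 (perimeter = 2·12·6.000·sin(180°/12) = 37.27 mm); the cube at (-1, 2) is present — its section is the full 9×27.5 rectangle (perimeter 73.00 mm); the r=8.5 cylinder at (8, 4) gives a regular 12-gon of circumradius 8.5 (constant along its height) (perimeter = 2·12·8.500·sin(180°/12) = 52.80 mm); Taking the first minus the rest: starting from the r=6 cylinder, the 9×27.5 cube at (-1, 2) partially overlaps it — only the 19.40 mm² overlap (of its 247.50 mm²) is removed, clipping the outline; the r=8.5 cylinder at (8, 4) partially overlaps it — only the 22.61 mm² overlap (of its 216.75 mm²) is removed, clipping the outline — boundary = 35.36 mm; (rotated 65° about Z; rotation is an isometry so areas/perimeters/island counts are preserved). Overall, the cross-section is a single solid region. Total boundary length (outer) = 35.36 mm.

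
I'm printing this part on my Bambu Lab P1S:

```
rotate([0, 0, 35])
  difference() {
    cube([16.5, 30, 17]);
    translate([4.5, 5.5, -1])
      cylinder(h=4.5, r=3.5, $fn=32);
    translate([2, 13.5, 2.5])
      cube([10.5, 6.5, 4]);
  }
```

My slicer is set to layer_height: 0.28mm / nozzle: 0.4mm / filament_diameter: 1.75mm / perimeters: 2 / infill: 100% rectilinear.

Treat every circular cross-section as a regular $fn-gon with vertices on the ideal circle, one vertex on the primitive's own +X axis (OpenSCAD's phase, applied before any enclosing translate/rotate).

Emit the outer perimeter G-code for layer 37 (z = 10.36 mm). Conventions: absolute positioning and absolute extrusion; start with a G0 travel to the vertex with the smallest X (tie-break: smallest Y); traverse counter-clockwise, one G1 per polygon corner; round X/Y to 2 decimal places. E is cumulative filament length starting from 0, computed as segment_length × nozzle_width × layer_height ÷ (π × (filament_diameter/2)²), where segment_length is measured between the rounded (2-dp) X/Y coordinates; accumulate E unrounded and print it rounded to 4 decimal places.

G0 X-17.21 Y24.57 Z10.36
G1 X0.00 Y0.00 E1.3968
G1 X13.52 Y9.46 E2.1652
G1 X-3.69 Y34.04 E3.5624
G1 X-17.21 Y24.57 E4.3310

At z = 10.36 mm: the cube is present — its section is the full 16.5×30 rectangle; the cylinder at (4.5, 5.5) does not reach this height (z outside [-1, 3.5]); the cube at (2, 13.5) is absent (z outside [2.5, 6.5]); After the difference (first − rest): none of the subtracted shapes is present at this height, so the 16.5×30 cube is unchanged — 1 connected region; (whole slice rotated 35° about Z — lengths, areas and connectivity unchanged). The outline is a single polygon with 4 vertices. Extrusion per mm of travel: 0.4 × 0.28 / (π × 0.875²) = 0.046564. Accumulating E over each segment gives final E = 4.3310.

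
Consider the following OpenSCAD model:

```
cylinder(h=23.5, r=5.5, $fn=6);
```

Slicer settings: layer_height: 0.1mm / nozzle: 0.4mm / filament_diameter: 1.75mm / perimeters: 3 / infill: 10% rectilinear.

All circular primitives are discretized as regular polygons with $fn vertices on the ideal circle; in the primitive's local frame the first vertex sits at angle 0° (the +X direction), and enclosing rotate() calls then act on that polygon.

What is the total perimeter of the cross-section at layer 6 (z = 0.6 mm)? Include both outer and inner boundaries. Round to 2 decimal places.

At z = 0.6 mm: the cylinder: section is a regular 6-gon, circumradius r=5.5 (perimeter = 2·6·5.500·sin(180°/6) = 33.00 mm). Overall, the cross-section is a single solid region. Total boundary length (outer) = 33.00 mm.

33.00 mm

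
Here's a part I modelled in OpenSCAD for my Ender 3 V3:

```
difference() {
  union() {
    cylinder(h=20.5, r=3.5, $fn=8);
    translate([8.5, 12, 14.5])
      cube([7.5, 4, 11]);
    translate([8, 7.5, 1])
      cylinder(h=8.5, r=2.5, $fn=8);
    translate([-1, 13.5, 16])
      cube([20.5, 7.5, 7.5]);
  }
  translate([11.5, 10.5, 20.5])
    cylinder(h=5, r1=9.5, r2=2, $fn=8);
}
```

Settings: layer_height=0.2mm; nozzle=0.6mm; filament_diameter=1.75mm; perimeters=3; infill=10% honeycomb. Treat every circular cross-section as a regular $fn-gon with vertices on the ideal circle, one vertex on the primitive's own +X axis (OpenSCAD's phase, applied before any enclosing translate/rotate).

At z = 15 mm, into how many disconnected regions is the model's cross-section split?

At z = 15 mm: the cylinder: section is a regular 8-gon, circumradius r=3.5; the 7.5×4 cube at (8.5, 12) contributes its full rectangle; the cylinder at (8, 7.5) is not intersected at this z (z outside [1, 9.5]); the cube at (-1, 13.5) does not reach this height (z outside [16, 23.5]); Taking the union: the 2 present regions are separate (no shared area or edge), so areas and boundary lengths simply add and each stays a separate island — 2 connected regions; the cone at (11.5, 10.5) does not reach this height (z outside [20.5, 25.5]); After the difference (first − rest): none of the subtracted shapes is present at this height, so that combined region is unchanged — 2 connected regions. The result has 2 disconnected regions.

2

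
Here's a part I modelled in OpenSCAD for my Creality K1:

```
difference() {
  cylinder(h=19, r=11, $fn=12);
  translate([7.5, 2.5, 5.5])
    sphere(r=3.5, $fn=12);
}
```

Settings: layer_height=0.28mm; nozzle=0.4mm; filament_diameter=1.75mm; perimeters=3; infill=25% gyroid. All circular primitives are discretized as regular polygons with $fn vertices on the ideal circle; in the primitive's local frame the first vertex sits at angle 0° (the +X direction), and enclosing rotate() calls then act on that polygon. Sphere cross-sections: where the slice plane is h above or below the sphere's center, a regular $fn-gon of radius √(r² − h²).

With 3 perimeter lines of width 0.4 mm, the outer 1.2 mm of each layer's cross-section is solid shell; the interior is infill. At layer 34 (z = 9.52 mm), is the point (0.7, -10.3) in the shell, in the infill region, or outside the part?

shell

At z = 9.52 mm: the r=11 cylinder contributes a regular 12-gon of circumradius 11; the sphere at (7.5, 2.5) does not reach this height (|z−center|=4.020 > r=3.5); Subtracting the remaining from the first: none of the subtracted shapes is present at this height, so the r=11 cylinder is unchanged — 1 connected region. Overall, the cross-section is a single solid region. The nearest boundary edge runs (-0.00, -11.00)→(5.50, -9.53); distance from the point to it = 0.49 mm. The point is inside the cross-section, 0.49 mm from the nearest boundary — within the 1.2 mm shell band (3 × 0.4).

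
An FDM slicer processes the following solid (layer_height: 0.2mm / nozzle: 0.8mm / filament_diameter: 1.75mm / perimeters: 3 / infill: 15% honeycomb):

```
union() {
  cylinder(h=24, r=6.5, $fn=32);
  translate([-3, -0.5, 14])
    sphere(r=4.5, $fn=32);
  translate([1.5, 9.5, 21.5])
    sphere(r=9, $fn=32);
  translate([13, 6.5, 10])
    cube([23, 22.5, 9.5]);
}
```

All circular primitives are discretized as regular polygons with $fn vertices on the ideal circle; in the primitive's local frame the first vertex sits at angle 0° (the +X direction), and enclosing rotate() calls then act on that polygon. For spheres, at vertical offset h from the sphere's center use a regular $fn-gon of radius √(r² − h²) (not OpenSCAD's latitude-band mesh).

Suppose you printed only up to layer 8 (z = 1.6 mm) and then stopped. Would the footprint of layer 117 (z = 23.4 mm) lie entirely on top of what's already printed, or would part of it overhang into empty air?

Compare the two slices. At z = 1.6: the cylinder: section is a regular 32-gon, circumradius r=6.5 (area = (32/2)·6.500²·sin(360°/32) = 131.88 mm²); the sphere at (-3, -0.5) is absent (|z−center|=12.400 > r=4.5); the sphere at (1.5, 9.5) does not reach this height (|z−center|=19.900 > r=9); the cube at (13, 6.5) is absent (z outside [10, 19.5]); Combining (union): only the r=6.5 cylinder is present, so the union is just that shape — area = 131.88 mm². At z = 23.4: the r=6.5 cylinder contributes a regular 32-gon of circumradius 6.5 (area = (32/2)·6.500²·sin(360°/32) = 131.88 mm²); the sphere at (-3, -0.5) is absent (|z−center|=9.400 > r=4.5); the r=9 sphere at (1.5, 9.5) contributes a regular 32-gon of circumradius √(9²−1.9²) = 8.797 (area = (32/2)·8.797²·sin(360°/32) = 241.57 mm²); the cube at (13, 6.5) does not reach this height (z outside [10, 19.5]); Merging all regions: the regions partially overlap — summed areas 373.45 mm² minus the doubly-counted overlap 45.45 mm² gives 328.00 mm² — area = 328.00 mm². Checking containment: at z = 23.4 the cross-section extends beyond the z = 1.6 cross-section by about 196.11 mm².

part overhangs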